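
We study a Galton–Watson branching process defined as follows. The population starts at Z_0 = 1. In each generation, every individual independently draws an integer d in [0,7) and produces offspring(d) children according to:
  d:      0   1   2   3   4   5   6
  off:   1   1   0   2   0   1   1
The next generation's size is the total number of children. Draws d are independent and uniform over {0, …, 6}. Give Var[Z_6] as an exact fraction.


11040831360/13841287201

Outcome values over d=0..6: [1, 1, 0, 2, 0, 1, 1]
Σy = 6, Σy² = 8, M = 7
μ = 6/7 = 6/7,  σ² = 8/7 − (6/7)² = 20/49
V_0 = 0, E_0 = 1
V_1 = 20/49·E_0 + (6/7)²·V_0 = 20/49;  E_1 = 6/7
V_2 = 20/49·E_1 + (6/7)²·V_1 = 1560/2401;  E_2 = 36/49
V_3 = 20/49·E_2 + (6/7)²·V_2 = 91440/117649;  E_3 = 216/343
V_4 = 20/49·E_3 + (6/7)²·V_3 = 4773600/5764801;  E_4 = 1296/2401
V_5 = 20/49·E_4 + (6/7)²·V_4 = 234083520/282475249;  E_5 = 7776/16807
V_6 = 20/49·E_5 + (6/7)²·V_5 = 11040831360/13841287201;  E_6 = 46656/117649


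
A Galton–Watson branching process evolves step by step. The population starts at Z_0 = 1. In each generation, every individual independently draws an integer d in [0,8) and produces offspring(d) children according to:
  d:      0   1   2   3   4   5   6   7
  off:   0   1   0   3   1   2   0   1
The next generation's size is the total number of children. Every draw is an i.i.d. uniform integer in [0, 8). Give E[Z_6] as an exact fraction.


1

Outcome values over d=0..7: [0, 1, 0, 3, 1, 2, 0, 1]
Σy = 8, Σy² = 16, M = 8
μ = 8/8 = 1,  σ² = 16/8 − (1)² = 1
E[Z_0] = 1
E[Z_1] = 1·E[Z_0] = 1
E[Z_2] = 1·E[Z_1] = 1
E[Z_3] = 1·E[Z_2] = 1
E[Z_4] = 1·E[Z_3] = 1
E[Z_5] = 1·E[Z_4] = 1
E[Z_6] = 1·E[Z_5] = 1


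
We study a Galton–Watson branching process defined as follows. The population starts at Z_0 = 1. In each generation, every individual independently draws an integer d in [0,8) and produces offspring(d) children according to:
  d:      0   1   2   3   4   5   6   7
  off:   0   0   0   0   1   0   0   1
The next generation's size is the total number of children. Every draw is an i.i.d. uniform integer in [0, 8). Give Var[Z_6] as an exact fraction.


4095/16777216

Outcome values over d=0..7: [0, 0, 0, 0, 1, 0, 0, 1]
Σy = 2, Σy² = 2, M = 8
μ = 2/8 = 1/4,  σ² = 2/8 − (1/4)² = 3/16
V_0 = 0, E_0 = 1
V_1 = 3/16·E_0 + (1/4)²·V_0 = 3/16;  E_1 = 1/4
V_2 = 3/16·E_1 + (1/4)²·V_1 = 15/256;  E_2 = 1/16
V_3 = 3/16·E_2 + (1/4)²·V_2 = 63/4096;  E_3 = 1/64
V_4 = 3/16·E_3 + (1/4)²·V_3 = 255/65536;  E_4 = 1/256
V_5 = 3/16·E_4 + (1/4)²·V_4 = 1023/1048576;  E_5 = 1/1024
V_6 = 3/16·E_5 + (1/4)²·V_5 = 4095/16777216;  E_6 = 1/4096


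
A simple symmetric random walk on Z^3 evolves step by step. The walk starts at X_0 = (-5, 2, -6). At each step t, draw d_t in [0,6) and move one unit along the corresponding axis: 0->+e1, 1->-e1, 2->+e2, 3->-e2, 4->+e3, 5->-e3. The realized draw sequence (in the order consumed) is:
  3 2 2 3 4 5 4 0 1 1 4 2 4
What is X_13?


(-6, 3, -3)

t=0: X=(-5, 2, -6), d=3 → -e2, X_1=(-5, 1, -6)
t=1: X=(-5, 1, -6), d=2 → +e2, X_2=(-5, 2, -6)
t=2: X=(-5, 2, -6), d=2 → +e2, X_3=(-5, 3, -6)
t=3: X=(-5, 3, -6), d=3 → -e2, X_4=(-5, 2, -6)
t=4: X=(-5, 2, -6), d=4 → +e3, X_5=(-5, 2, -5)
t=5: X=(-5, 2, -5), d=5 → -e3, X_6=(-5, 2, -6)
t=6: X=(-5, 2, -6), d=4 → +e3, X_7=(-5, 2, -5)
t=7: X=(-5, 2, -5), d=0 → +e1, X_8=(-4, 2, -5)
t=8: X=(-4, 2, -5), d=1 → -e1, X_9=(-5, 2, -5)
t=9: X=(-5, 2, -5), d=1 → -e1, X_10=(-6, 2, -5)
t=10: X=(-6, 2, -5), d=4 → +e3, X_11=(-6, 2, -4)
t=11: X=(-6, 2, -4), d=2 → +e2, X_12=(-6, 3, -4)
t=12: X=(-6, 3, -4), d=4 → +e3, X_13=(-6, 3, -3)


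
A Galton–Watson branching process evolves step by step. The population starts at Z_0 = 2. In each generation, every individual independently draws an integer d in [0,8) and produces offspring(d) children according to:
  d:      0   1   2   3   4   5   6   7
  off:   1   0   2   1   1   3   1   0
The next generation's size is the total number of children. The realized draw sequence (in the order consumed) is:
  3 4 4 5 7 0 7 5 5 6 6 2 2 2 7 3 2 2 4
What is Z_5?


10

gen 0: Z_0=2, draws=[3, 4], offspring=[1, 1], Z_1=2
gen 1: Z_1=2, draws=[4, 5], offspring=[1, 3], Z_2=4
gen 2: Z_2=4, draws=[7, 0, 7, 5], offspring=[0, 1, 0, 3], Z_3=4
gen 3: Z_3=4, draws=[5, 6, 6, 2], offspring=[3, 1, 1, 2], Z_4=7
gen 4: Z_4=7, draws=[2, 2, 7, 3, 2, 2, 4], offspring=[2, 2, 0, 1, 2, 2, 1], Z_5=10


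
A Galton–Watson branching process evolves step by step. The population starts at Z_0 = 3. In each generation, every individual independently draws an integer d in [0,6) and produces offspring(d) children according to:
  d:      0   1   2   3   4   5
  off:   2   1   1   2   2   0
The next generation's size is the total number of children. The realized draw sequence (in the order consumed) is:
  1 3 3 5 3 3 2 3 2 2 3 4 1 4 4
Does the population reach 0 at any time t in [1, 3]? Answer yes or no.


gen 0: Z_0=3, draws=[1, 3, 3], offspring=[1, 2, 2], Z_1=5
gen 1: Z_1=5, draws=[5, 3, 3, 2, 3], offspring=[0, 2, 2, 1, 2], Z_2=7
gen 2: Z_2=7, draws=[2, 2, 3, 4, 1, 4, 4], offspring=[1, 1, 2, 2, 1, 2, 2], Z_3=11

no


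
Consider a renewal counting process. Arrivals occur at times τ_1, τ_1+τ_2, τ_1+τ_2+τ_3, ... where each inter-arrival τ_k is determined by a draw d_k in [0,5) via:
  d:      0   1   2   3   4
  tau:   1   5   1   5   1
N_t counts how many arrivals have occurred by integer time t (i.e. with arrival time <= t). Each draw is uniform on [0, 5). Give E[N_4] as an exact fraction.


Inter-arrival values over d=0..4: [1, 5, 1, 5, 1]
Each d has probability 1/5, so the pmf of τ is: f(1) = 3/5, f(5) = 2/5
Renewal equation for m(n) = E[N_n]: condition on τ_1 = k (if k <= n, one arrival plus a fresh copy on the remaining n−k steps): m(n) = F(n) + Σ_{k<=n} f(k)·m(n−k), where F(n) = P(τ <= n) and m(0) = 0
m(1) = F(1) = 3/5
m(2) = F(2) + f(1)·m(1) = 3/5 + 3/5·3/5 = 24/25
m(3) = F(3) + f(1)·m(2) = 3/5 + 3/5·24/25 = 147/125
m(4) = F(4) + f(1)·m(3) = 3/5 + 3/5·147/125 = 816/625
E[N_4] = m(4) = 816/625

816/625


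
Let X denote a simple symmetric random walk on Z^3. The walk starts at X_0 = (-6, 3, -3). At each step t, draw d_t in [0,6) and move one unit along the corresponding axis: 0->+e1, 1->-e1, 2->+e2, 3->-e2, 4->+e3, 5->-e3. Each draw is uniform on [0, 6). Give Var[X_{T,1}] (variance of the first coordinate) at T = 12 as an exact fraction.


Outcome values over d=0..5: [1, -1, 0, 0, 0, 0]
Σy = 0, Σy² = 2, M = 6
μ = 0/6 = 0,  σ² = 2/6 − (0)² = 1/3
Independent increments: Var[X_12] = 12·σ² = 12·(1/3) = 4

4


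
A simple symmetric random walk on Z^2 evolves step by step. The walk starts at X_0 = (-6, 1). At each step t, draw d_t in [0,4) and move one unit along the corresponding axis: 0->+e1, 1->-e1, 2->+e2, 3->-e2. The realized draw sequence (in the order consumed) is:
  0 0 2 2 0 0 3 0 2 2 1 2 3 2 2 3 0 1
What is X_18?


t=0: X=(-6, 1), d=0 → +e1, X_1=(-5, 1)
t=1: X=(-5, 1), d=0 → +e1, X_2=(-4, 1)
t=2: X=(-4, 1), d=2 → +e2, X_3=(-4, 2)
t=3: X=(-4, 2), d=2 → +e2, X_4=(-4, 3)
t=4: X=(-4, 3), d=0 → +e1, X_5=(-3, 3)
t=5: X=(-3, 3), d=0 → +e1, X_6=(-2, 3)
t=6: X=(-2, 3), d=3 → -e2, X_7=(-2, 2)
t=7: X=(-2, 2), d=0 → +e1, X_8=(-1, 2)
t=8: X=(-1, 2), d=2 → +e2, X_9=(-1, 3)
t=9: X=(-1, 3), d=2 → +e2, X_10=(-1, 4)
t=10: X=(-1, 4), d=1 → -e1, X_11=(-2, 4)
t=11: X=(-2, 4), d=2 → +e2, X_12=(-2, 5)
t=12: X=(-2, 5), d=3 → -e2, X_13=(-2, 4)
t=13: X=(-2, 4), d=2 → +e2, X_14=(-2, 5)
t=14: X=(-2, 5), d=2 → +e2, X_15=(-2, 6)
t=15: X=(-2, 6), d=3 → -e2, X_16=(-2, 5)
t=16: X=(-2, 5), d=0 → +e1, X_17=(-1, 5)
t=17: X=(-1, 5), d=1 → -e1, X_18=(-2, 5)

(-2, 5)


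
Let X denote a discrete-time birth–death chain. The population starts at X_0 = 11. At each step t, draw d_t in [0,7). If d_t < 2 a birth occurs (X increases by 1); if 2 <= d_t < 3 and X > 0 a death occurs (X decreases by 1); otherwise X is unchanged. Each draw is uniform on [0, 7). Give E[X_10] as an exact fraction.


X can drop by at most 1 per step and X_0 = 11 > T = 10, so X_t >= 11 − t >= 1 > 0 for every t <= 10: the floor at 0 (the 'and X > 0' condition) never binds. Hence X_10 = X_0 + Σ_{t<10} Y_t with i.i.d. increments Y_t = y(d_t) ∈ {+1, −1, 0}.
Outcome values over d=0..6: [1, 1, -1, 0, 0, 0, 0]
Σy = 1, Σy² = 3, M = 7
μ = 1/7 = 1/7,  σ² = 3/7 − (1/7)² = 20/49
E[X_10] = 11 + 10·(1/7) = 87/7

87/7


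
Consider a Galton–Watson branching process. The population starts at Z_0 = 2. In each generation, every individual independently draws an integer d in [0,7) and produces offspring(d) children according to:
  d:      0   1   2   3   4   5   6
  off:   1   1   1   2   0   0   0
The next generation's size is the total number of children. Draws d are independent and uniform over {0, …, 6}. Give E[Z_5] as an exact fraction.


Outcome values over d=0..6: [1, 1, 1, 2, 0, 0, 0]
Σy = 5, Σy² = 7, M = 7
μ = 5/7 = 5/7,  σ² = 7/7 − (5/7)² = 24/49
E[Z_0] = 2
E[Z_1] = 5/7·E[Z_0] = 10/7
E[Z_2] = 5/7·E[Z_1] = 50/49
E[Z_3] = 5/7·E[Z_2] = 250/343
E[Z_4] = 5/7·E[Z_3] = 1250/2401
E[Z_5] = 5/7·E[Z_4] = 6250/16807

6250/16807


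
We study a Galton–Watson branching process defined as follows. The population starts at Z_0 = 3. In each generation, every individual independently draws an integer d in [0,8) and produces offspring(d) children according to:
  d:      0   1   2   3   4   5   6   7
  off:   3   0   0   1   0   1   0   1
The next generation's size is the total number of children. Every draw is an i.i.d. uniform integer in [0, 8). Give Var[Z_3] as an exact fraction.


14985/4096

Outcome values over d=0..7: [3, 0, 0, 1, 0, 1, 0, 1]
Σy = 6, Σy² = 12, M = 8
μ = 6/8 = 3/4,  σ² = 12/8 − (3/4)² = 15/16
V_0 = 0, E_0 = 3
V_1 = 15/16·E_0 + (3/4)²·V_0 = 45/16;  E_1 = 9/4
V_2 = 15/16·E_1 + (3/4)²·V_1 = 945/256;  E_2 = 27/16
V_3 = 15/16·E_2 + (3/4)²·V_2 = 14985/4096;  E_3 = 81/64


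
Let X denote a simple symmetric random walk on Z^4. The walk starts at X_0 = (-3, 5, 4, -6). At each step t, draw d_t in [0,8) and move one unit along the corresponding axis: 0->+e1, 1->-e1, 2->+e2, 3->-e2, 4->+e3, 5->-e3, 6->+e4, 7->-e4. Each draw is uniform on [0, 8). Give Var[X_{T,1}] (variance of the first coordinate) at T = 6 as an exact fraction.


Outcome values over d=0..7: [1, -1, 0, 0, 0, 0, 0, 0]
Σy = 0, Σy² = 2, M = 8
μ = 0/8 = 0,  σ² = 2/8 − (0)² = 1/4
Independent increments: Var[X_6] = 6·σ² = 6·(1/4) = 3/2

3/2


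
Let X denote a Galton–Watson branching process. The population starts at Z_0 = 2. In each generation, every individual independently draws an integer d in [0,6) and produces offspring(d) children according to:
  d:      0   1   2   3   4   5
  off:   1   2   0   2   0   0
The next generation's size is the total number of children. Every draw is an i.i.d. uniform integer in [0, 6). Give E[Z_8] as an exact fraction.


Outcome values over d=0..5: [1, 2, 0, 2, 0, 0]
Σy = 5, Σy² = 9, M = 6
μ = 5/6 = 5/6,  σ² = 9/6 − (5/6)² = 29/36
E[Z_0] = 2
E[Z_1] = 5/6·E[Z_0] = 5/3
E[Z_2] = 5/6·E[Z_1] = 25/18
E[Z_3] = 5/6·E[Z_2] = 125/108
E[Z_4] = 5/6·E[Z_3] = 625/648
E[Z_5] = 5/6·E[Z_4] = 3125/3888
E[Z_6] = 5/6·E[Z_5] = 15625/23328
E[Z_7] = 5/6·E[Z_6] = 78125/139968
E[Z_8] = 5/6·E[Z_7] = 390625/839808

390625/839808


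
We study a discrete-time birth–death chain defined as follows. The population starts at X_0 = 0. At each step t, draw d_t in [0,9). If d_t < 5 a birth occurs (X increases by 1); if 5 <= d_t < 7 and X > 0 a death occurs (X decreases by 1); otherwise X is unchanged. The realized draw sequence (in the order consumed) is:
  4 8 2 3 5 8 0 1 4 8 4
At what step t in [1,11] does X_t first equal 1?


1

t=0: X=0, d=4 → birth, X_1=1
t=1: X=1, d=8 → hold, X_2=1
t=2: X=1, d=2 → birth, X_3=2
t=3: X=2, d=3 → birth, X_4=3
t=4: X=3, d=5 → death, X_5=2
t=5: X=2, d=8 → hold, X_6=2
t=6: X=2, d=0 → birth, X_7=3
t=7: X=3, d=1 → birth, X_8=4
t=8: X=4, d=4 → birth, X_9=5
t=9: X=5, d=8 → hold, X_10=5
t=10: X=5, d=4 → birth, X_11=6


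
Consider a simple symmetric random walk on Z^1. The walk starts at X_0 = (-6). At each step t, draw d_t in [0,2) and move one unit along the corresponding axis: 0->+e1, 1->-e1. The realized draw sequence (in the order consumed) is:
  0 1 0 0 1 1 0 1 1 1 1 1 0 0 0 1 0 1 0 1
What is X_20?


(-8)

t=0: X=(-6), d=0 → +e1, X_1=(-5)
t=1: X=(-5), d=1 → -e1, X_2=(-6)
t=2: X=(-6), d=0 → +e1, X_3=(-5)
t=3: X=(-5), d=0 → +e1, X_4=(-4)
t=4: X=(-4), d=1 → -e1, X_5=(-5)
t=5: X=(-5), d=1 → -e1, X_6=(-6)
t=6: X=(-6), d=0 → +e1, X_7=(-5)
t=7: X=(-5), d=1 → -e1, X_8=(-6)
t=8: X=(-6), d=1 → -e1, X_9=(-7)
t=9: X=(-7), d=1 → -e1, X_10=(-8)
t=10: X=(-8), d=1 → -e1, X_11=(-9)
t=11: X=(-9), d=1 → -e1, X_12=(-10)
t=12: X=(-10), d=0 → +e1, X_13=(-9)
t=13: X=(-9), d=0 → +e1, X_14=(-8)
t=14: X=(-8), d=0 → +e1, X_15=(-7)
t=15: X=(-7), d=1 → -e1, X_16=(-8)
t=16: X=(-8), d=0 → +e1, X_17=(-7)
t=17: X=(-7), d=1 → -e1, X_18=(-8)
t=18: X=(-8), d=0 → +e1, X_19=(-7)
t=19: X=(-7), d=1 → -e1, X_20=(-8)


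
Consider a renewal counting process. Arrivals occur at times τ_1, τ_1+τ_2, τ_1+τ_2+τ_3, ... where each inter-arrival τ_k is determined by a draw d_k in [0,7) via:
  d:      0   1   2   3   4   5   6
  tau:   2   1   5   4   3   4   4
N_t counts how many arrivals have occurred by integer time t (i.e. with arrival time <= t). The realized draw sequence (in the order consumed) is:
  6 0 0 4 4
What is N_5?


draw d_1=6: τ_1=4, arrival time A_1=4
draw d_2=0: τ_2=2, arrival time A_2=6
draw d_3=0: τ_3=2, arrival time A_3=8
draw d_4=4: τ_4=3, arrival time A_4=11
draw d_5=4: τ_5=3, arrival time A_5=14
N_t over t=0..5: 0:0 1:0 2:0 3:0 4:1 5:1

1


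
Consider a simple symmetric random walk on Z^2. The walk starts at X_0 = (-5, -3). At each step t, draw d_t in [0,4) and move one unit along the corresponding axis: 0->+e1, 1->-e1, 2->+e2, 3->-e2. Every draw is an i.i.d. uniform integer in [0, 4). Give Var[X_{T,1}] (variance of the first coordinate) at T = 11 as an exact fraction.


Outcome values over d=0..3: [1, -1, 0, 0]
Σy = 0, Σy² = 2, M = 4
μ = 0/4 = 0,  σ² = 2/4 − (0)² = 1/2
Independent increments: Var[X_11] = 11·σ² = 11·(1/2) = 11/2

11/2


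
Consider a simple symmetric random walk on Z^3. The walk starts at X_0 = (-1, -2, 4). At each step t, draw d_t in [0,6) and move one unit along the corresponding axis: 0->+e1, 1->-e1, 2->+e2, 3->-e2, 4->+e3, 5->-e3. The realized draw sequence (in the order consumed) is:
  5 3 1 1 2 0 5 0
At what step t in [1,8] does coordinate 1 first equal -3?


t=0: X=(-1, -2, 4), d=5 → -e3, X_1=(-1, -2, 3)
t=1: X=(-1, -2, 3), d=3 → -e2, X_2=(-1, -3, 3)
t=2: X=(-1, -3, 3), d=1 → -e1, X_3=(-2, -3, 3)
t=3: X=(-2, -3, 3), d=1 → -e1, X_4=(-3, -3, 3)
t=4: X=(-3, -3, 3), d=2 → +e2, X_5=(-3, -2, 3)
t=5: X=(-3, -2, 3), d=0 → +e1, X_6=(-2, -2, 3)
t=6: X=(-2, -2, 3), d=5 → -e3, X_7=(-2, -2, 2)
t=7: X=(-2, -2, 2), d=0 → +e1, X_8=(-1, -2, 2)

4


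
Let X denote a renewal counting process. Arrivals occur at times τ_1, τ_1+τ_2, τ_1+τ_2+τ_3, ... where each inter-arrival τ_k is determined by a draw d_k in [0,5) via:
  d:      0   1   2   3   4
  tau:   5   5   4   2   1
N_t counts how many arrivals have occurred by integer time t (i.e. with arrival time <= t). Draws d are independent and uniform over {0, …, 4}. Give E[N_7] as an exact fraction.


145311/78125

Inter-arrival values over d=0..4: [5, 5, 4, 2, 1]
Each d has probability 1/5, so the pmf of τ is: f(1) = 1/5, f(2) = 1/5, f(4) = 1/5, f(5) = 2/5
Renewal equation for m(n) = E[N_n]: condition on τ_1 = k (if k <= n, one arrival plus a fresh copy on the remaining n−k steps): m(n) = F(n) + Σ_{k<=n} f(k)·m(n−k), where F(n) = P(τ <= n) and m(0) = 0
m(1) = F(1) = 1/5
m(2) = F(2) + f(1)·m(1) = 2/5 + 1/5·1/5 = 11/25
m(3) = F(3) + f(1)·m(2) + f(2)·m(1) = 2/5 + 1/5·11/25 + 1/5·1/5 = 66/125
m(4) = F(4) + f(1)·m(3) + f(2)·m(2) = 3/5 + 1/5·66/125 + 1/5·11/25 = 496/625
m(5) = F(5) + f(1)·m(4) + f(2)·m(3) + f(4)·m(1) = 1 + 1/5·496/625 + 1/5·66/125 + 1/5·1/5 = 4076/3125
m(6) = F(6) + f(1)·m(5) + f(2)·m(4) + f(4)·m(2) + f(5)·m(1) = 1 + 1/5·4076/3125 + 1/5·496/625 + 1/5·11/25 + 2/5·1/5 = 24806/15625
m(7) = F(7) + f(1)·m(6) + f(2)·m(5) + f(4)·m(3) + f(5)·m(2) = 1 + 1/5·24806/15625 + 1/5·4076/3125 + 1/5·66/125 + 2/5·11/25 = 145311/78125
E[N_7] = m(7) = 145311/78125


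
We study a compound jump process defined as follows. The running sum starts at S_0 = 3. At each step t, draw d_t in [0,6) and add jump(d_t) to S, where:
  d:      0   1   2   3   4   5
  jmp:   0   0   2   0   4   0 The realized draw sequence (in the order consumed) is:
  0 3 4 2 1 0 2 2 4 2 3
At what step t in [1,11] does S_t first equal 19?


10

t=0: S=3, d=0, jump=0, S_1=3
t=1: S=3, d=3, jump=0, S_2=3
t=2: S=3, d=4, jump=4, S_3=7
t=3: S=7, d=2, jump=2, S_4=9
t=4: S=9, d=1, jump=0, S_5=9
t=5: S=9, d=0, jump=0, S_6=9
t=6: S=9, d=2, jump=2, S_7=11
t=7: S=11, d=2, jump=2, S_8=13
t=8: S=13, d=4, jump=4, S_9=17
t=9: S=17, d=2, jump=2, S_10=19
t=10: S=19, d=3, jump=0, S_11=19


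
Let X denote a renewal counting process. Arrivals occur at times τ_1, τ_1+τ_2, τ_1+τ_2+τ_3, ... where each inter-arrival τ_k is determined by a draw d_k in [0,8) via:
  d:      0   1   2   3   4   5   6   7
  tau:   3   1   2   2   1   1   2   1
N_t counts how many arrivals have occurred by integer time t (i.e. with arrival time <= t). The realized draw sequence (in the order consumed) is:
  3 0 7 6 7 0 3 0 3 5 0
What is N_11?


draw d_1=3: τ_1=2, arrival time A_1=2
draw d_2=0: τ_2=3, arrival time A_2=5
draw d_3=7: τ_3=1, arrival time A_3=6
draw d_4=6: τ_4=2, arrival time A_4=8
draw d_5=7: τ_5=1, arrival time A_5=9
draw d_6=0: τ_6=3, arrival time A_6=12
draw d_7=3: τ_7=2, arrival time A_7=14
draw d_8=0: τ_8=3, arrival time A_8=17
draw d_9=3: τ_9=2, arrival time A_9=19
draw d_10=5: τ_10=1, arrival time A_10=20
draw d_11=0: τ_11=3, arrival time A_11=23
N_t over t=0..11: 0:0 1:0 2:1 3:1 4:1 5:2 6:3 7:3 8:4 9:5 10:5 11:5

5


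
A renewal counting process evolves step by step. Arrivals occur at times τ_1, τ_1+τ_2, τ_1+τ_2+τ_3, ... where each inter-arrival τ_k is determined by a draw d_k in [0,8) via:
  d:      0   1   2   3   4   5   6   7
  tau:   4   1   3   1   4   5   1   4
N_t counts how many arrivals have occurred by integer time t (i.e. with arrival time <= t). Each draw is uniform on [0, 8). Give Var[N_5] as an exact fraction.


Inter-arrival values over d=0..7: [4, 1, 3, 1, 4, 5, 1, 4]
Each d has probability 1/8, so the pmf of τ is: f(1) = 3/8, f(3) = 1/8, f(4) = 3/8, f(5) = 1/8
Let p_n(j) = P(N_n = j), with p_0 = [1]. Condition on τ_1: p_n(0) = P(τ > n), and for j >= 1, p_n(j) = Σ_{k<=n} f(k)·p_{n−k}(j−1)
p_1 = [5/8, 3/8]  (j = 0..1)
p_2 = [5/8, 15/64, 9/64]  (j = 0..2)
p_3 = [1/2, 23/64, 45/512, 27/512]  (j = 0..3)
p_4 = [1/8, 41/64, 93/512, 135/4096, 81/4096]  (j = 0..4)
p_5 = [0, 31/64, 105/256, 351/4096, 405/32768, 243/32768]  (j = 0..5)
E[N_5] = Σ j·p_5(j) = 54011/32768;  E[N_5²] = Σ j²·p_5(j) = 107459/32768
Var[N_5] = 107459/32768 − (54011/32768)² = 604028391/1073741824

604028391/1073741824


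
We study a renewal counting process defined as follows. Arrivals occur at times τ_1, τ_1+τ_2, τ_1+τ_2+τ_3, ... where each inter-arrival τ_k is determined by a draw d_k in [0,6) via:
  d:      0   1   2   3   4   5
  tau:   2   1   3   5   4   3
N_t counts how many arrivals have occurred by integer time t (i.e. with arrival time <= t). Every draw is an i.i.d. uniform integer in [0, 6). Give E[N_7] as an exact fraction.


Inter-arrival values over d=0..5: [2, 1, 3, 5, 4, 3]
Each d has probability 1/6, so the pmf of τ is: f(1) = 1/6, f(2) = 1/6, f(3) = 1/3, f(4) = 1/6, f(5) = 1/6
Renewal equation for m(n) = E[N_n]: condition on τ_1 = k (if k <= n, one arrival plus a fresh copy on the remaining n−k steps): m(n) = F(n) + Σ_{k<=n} f(k)·m(n−k), where F(n) = P(τ <= n) and m(0) = 0
m(1) = F(1) = 1/6
m(2) = F(2) + f(1)·m(1) = 1/3 + 1/6·1/6 = 13/36
m(3) = F(3) + f(1)·m(2) + f(2)·m(1) = 2/3 + 1/6·13/36 + 1/6·1/6 = 163/216
m(4) = F(4) + f(1)·m(3) + f(2)·m(2) + f(3)·m(1) = 5/6 + 1/6·163/216 + 1/6·13/36 + 1/3·1/6 = 1393/1296
m(5) = F(5) + f(1)·m(4) + f(2)·m(3) + f(3)·m(2) + f(4)·m(1) = 1 + 1/6·1393/1296 + 1/6·163/216 + 1/3·13/36 + 1/6·1/6 = 11299/7776
m(6) = F(6) + f(1)·m(5) + f(2)·m(4) + f(3)·m(3) + f(4)·m(2) + f(5)·m(1) = 1 + 1/6·11299/7776 + 1/6·1393/1296 + 1/3·163/216 + 1/6·13/36 + 1/6·1/6 = 82153/46656
m(7) = F(7) + f(1)·m(6) + f(2)·m(5) + f(3)·m(4) + f(4)·m(3) + f(5)·m(2) = 1 + 1/6·82153/46656 + 1/6·11299/7776 + 1/3·1393/1296 + 1/6·163/216 + 1/6·13/36 = 582235/279936
E[N_7] = m(7) = 582235/279936

582235/279936


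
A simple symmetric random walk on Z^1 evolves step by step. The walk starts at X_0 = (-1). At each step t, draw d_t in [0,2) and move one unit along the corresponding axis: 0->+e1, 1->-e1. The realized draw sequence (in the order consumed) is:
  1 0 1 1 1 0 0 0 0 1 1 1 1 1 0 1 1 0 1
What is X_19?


t=0: X=(-1), d=1 → -e1, X_1=(-2)
t=1: X=(-2), d=0 → +e1, X_2=(-1)
t=2: X=(-1), d=1 → -e1, X_3=(-2)
t=3: X=(-2), d=1 → -e1, X_4=(-3)
t=4: X=(-3), d=1 → -e1, X_5=(-4)
t=5: X=(-4), d=0 → +e1, X_6=(-3)
t=6: X=(-3), d=0 → +e1, X_7=(-2)
t=7: X=(-2), d=0 → +e1, X_8=(-1)
t=8: X=(-1), d=0 → +e1, X_9=(0)
t=9: X=(0), d=1 → -e1, X_10=(-1)
t=10: X=(-1), d=1 → -e1, X_11=(-2)
t=11: X=(-2), d=1 → -e1, X_12=(-3)
t=12: X=(-3), d=1 → -e1, X_13=(-4)
t=13: X=(-4), d=1 → -e1, X_14=(-5)
t=14: X=(-5), d=0 → +e1, X_15=(-4)
t=15: X=(-4), d=1 → -e1, X_16=(-5)
t=16: X=(-5), d=1 → -e1, X_17=(-6)
t=17: X=(-6), d=0 → +e1, X_18=(-5)
t=18: X=(-5), d=1 → -e1, X_19=(-6)

(-6)


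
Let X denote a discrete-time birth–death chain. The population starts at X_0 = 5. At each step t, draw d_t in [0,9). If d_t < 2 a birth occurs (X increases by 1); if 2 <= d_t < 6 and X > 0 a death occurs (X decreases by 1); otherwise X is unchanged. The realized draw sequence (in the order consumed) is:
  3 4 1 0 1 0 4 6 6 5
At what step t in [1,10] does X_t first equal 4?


t=0: X=5, d=3 → death, X_1=4
t=1: X=4, d=4 → death, X_2=3
t=2: X=3, d=1 → birth, X_3=4
t=3: X=4, d=0 → birth, X_4=5
t=4: X=5, d=1 → birth, X_5=6
t=5: X=6, d=0 → birth, X_6=7
t=6: X=7, d=4 → death, X_7=6
t=7: X=6, d=6 → hold, X_8=6
t=8: X=6, d=6 → hold, X_9=6
t=9: X=6, d=5 → death, X_10=5

1


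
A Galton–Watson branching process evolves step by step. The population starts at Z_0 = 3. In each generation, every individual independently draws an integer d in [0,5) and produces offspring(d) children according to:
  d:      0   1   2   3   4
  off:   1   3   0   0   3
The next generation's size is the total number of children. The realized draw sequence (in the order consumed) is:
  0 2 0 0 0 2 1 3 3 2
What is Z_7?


gen 0: Z_0=3, draws=[0, 2, 0], offspring=[1, 0, 1], Z_1=2
gen 1: Z_1=2, draws=[0, 0], offspring=[1, 1], Z_2=2
gen 2: Z_2=2, draws=[2, 1], offspring=[0, 3], Z_3=3
gen 3: Z_3=3, draws=[3, 3, 2], offspring=[0, 0, 0], Z_4=0
gen 4: Z_4=0, draws=[], offspring=[], Z_5=0
gen 5: Z_5=0, draws=[], offspring=[], Z_6=0
gen 6: Z_6=0, draws=[], offspring=[], Z_7=0

0


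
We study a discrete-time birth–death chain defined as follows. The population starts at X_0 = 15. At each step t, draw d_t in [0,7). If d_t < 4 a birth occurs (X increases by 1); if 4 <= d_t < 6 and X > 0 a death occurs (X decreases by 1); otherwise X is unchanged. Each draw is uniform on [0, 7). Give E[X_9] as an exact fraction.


123/7

X can drop by at most 1 per step and X_0 = 15 > T = 9, so X_t >= 15 − t >= 6 > 0 for every t <= 9: the floor at 0 (the 'and X > 0' condition) never binds. Hence X_9 = X_0 + Σ_{t<9} Y_t with i.i.d. increments Y_t = y(d_t) ∈ {+1, −1, 0}.
Outcome values over d=0..6: [1, 1, 1, 1, -1, -1, 0]
Σy = 2, Σy² = 6, M = 7
μ = 2/7 = 2/7,  σ² = 6/7 − (2/7)² = 38/49
E[X_9] = 15 + 9·(2/7) = 123/7


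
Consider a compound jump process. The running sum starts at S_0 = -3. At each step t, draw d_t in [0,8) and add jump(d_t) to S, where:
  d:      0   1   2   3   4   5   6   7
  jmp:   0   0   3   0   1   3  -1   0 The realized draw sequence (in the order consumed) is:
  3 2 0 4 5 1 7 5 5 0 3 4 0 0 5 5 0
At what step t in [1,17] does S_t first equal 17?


t=0: S=-3, d=3, jump=0, S_1=-3
t=1: S=-3, d=2, jump=3, S_2=0
t=2: S=0, d=0, jump=0, S_3=0
t=3: S=0, d=4, jump=1, S_4=1
t=4: S=1, d=5, jump=3, S_5=4
t=5: S=4, d=1, jump=0, S_6=4
t=6: S=4, d=7, jump=0, S_7=4
t=7: S=4, d=5, jump=3, S_8=7
t=8: S=7, d=5, jump=3, S_9=10
t=9: S=10, d=0, jump=0, S_10=10
t=10: S=10, d=3, jump=0, S_11=10
t=11: S=10, d=4, jump=1, S_12=11
t=12: S=11, d=0, jump=0, S_13=11
t=13: S=11, d=0, jump=0, S_14=11
t=14: S=11, d=5, jump=3, S_15=14
t=15: S=14, d=5, jump=3, S_16=17
t=16: S=17, d=0, jump=0, S_17=17

16


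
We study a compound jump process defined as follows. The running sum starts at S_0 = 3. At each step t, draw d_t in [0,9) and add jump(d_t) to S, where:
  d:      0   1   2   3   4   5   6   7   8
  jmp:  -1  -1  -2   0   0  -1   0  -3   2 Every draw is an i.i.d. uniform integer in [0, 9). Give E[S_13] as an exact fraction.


Outcome values over d=0..8: [-1, -1, -2, 0, 0, -1, 0, -3, 2]
Σy = -6, Σy² = 20, M = 9
μ = -6/9 = -2/3,  σ² = 20/9 − (-2/3)² = 16/9
E[S_13] = 3 + 13·(-2/3) = -17/3

-17/3


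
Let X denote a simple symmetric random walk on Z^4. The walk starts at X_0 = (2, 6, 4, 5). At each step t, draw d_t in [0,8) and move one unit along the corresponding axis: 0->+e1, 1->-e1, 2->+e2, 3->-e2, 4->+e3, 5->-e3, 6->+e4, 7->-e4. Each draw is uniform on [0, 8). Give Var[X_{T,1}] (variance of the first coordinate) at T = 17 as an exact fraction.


17/4

Outcome values over d=0..7: [1, -1, 0, 0, 0, 0, 0, 0]
Σy = 0, Σy² = 2, M = 8
μ = 0/8 = 0,  σ² = 2/8 − (0)² = 1/4
Independent increments: Var[X_17] = 17·σ² = 17·(1/4) = 17/4


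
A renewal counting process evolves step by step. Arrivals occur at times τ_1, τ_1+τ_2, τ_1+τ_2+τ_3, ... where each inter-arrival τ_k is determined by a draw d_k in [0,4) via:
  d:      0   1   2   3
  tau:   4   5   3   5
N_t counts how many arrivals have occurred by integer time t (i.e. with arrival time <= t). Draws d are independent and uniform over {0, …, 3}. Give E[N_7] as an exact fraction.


Inter-arrival values over d=0..3: [4, 5, 3, 5]
Each d has probability 1/4, so the pmf of τ is: f(3) = 1/4, f(4) = 1/4, f(5) = 1/2
Renewal equation for m(n) = E[N_n]: condition on τ_1 = k (if k <= n, one arrival plus a fresh copy on the remaining n−k steps): m(n) = F(n) + Σ_{k<=n} f(k)·m(n−k), where F(n) = P(τ <= n) and m(0) = 0
m(1) = F(1) = 0
m(2) = F(2) = 0
m(3) = F(3) = 1/4
m(4) = F(4) = 1/2
m(5) = F(5) = 1
m(6) = F(6) + f(3)·m(3) = 1 + 1/4·1/4 = 17/16
m(7) = F(7) + f(3)·m(4) + f(4)·m(3) = 1 + 1/4·1/2 + 1/4·1/4 = 19/16
E[N_7] = m(7) = 19/16

19/16


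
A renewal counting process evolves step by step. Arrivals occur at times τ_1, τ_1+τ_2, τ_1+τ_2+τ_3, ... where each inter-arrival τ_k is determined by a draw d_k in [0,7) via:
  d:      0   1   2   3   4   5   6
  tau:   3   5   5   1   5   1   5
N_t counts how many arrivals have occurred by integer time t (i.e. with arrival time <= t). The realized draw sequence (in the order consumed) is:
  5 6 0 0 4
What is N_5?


1

draw d_1=5: τ_1=1, arrival time A_1=1
draw d_2=6: τ_2=5, arrival time A_2=6
draw d_3=0: τ_3=3, arrival time A_3=9
draw d_4=0: τ_4=3, arrival time A_4=12
draw d_5=4: τ_5=5, arrival time A_5=17
N_t over t=0..5: 0:0 1:1 2:1 3:1 4:1 5:1


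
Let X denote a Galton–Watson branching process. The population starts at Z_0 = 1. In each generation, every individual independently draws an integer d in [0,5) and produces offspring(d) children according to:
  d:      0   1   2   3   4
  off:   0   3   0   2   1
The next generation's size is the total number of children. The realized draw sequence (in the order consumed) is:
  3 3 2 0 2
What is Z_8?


0

gen 0: Z_0=1, draws=[3], offspring=[2], Z_1=2
gen 1: Z_1=2, draws=[3, 2], offspring=[2, 0], Z_2=2
gen 2: Z_2=2, draws=[0, 2], offspring=[0, 0], Z_3=0
gen 3: Z_3=0, draws=[], offspring=[], Z_4=0
gen 4: Z_4=0, draws=[], offspring=[], Z_5=0
gen 5: Z_5=0, draws=[], offspring=[], Z_6=0
gen 6: Z_6=0, draws=[], offspring=[], Z_7=0
gen 7: Z_7=0, draws=[], offspring=[], Z_8=0


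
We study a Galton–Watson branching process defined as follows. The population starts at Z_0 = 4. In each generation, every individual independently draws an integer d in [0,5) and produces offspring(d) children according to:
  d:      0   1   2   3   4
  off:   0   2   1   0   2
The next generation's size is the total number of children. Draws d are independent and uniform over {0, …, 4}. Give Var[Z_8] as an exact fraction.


Outcome values over d=0..4: [0, 2, 1, 0, 2]
Σy = 5, Σy² = 9, M = 5
μ = 5/5 = 1,  σ² = 9/5 − (1)² = 4/5
V_0 = 0, E_0 = 4
V_1 = 4/5·E_0 + (1)²·V_0 = 16/5;  E_1 = 4
V_2 = 4/5·E_1 + (1)²·V_1 = 32/5;  E_2 = 4
V_3 = 4/5·E_2 + (1)²·V_2 = 48/5;  E_3 = 4
V_4 = 4/5·E_3 + (1)²·V_3 = 64/5;  E_4 = 4
V_5 = 4/5·E_4 + (1)²·V_4 = 16;  E_5 = 4
V_6 = 4/5·E_5 + (1)²·V_5 = 96/5;  E_6 = 4
V_7 = 4/5·E_6 + (1)²·V_6 = 112/5;  E_7 = 4
V_8 = 4/5·E_7 + (1)²·V_7 = 128/5;  E_8 = 4

128/5


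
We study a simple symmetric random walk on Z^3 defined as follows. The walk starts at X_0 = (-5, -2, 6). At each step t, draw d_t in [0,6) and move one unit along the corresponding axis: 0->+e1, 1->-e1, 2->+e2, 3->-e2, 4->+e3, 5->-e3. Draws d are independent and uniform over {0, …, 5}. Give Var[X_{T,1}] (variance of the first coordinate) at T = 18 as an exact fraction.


Outcome values over d=0..5: [1, -1, 0, 0, 0, 0]
Σy = 0, Σy² = 2, M = 6
μ = 0/6 = 0,  σ² = 2/6 − (0)² = 1/3
Independent increments: Var[X_18] = 18·σ² = 18·(1/3) = 6

6


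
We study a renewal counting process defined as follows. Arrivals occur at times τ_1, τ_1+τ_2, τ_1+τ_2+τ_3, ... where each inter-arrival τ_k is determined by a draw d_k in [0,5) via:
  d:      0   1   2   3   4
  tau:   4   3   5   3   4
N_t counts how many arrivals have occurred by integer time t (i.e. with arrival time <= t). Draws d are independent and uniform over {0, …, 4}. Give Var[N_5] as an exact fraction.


Inter-arrival values over d=0..4: [4, 3, 5, 3, 4]
Each d has probability 1/5, so the pmf of τ is: f(3) = 2/5, f(4) = 2/5, f(5) = 1/5
Let p_n(j) = P(N_n = j), with p_0 = [1]. Condition on τ_1: p_n(0) = P(τ > n), and for j >= 1, p_n(j) = Σ_{k<=n} f(k)·p_{n−k}(j−1)
p_1 = [1]  (j = 0)
p_2 = [1]  (j = 0)
p_3 = [3/5, 2/5]  (j = 0..1)
p_4 = [1/5, 4/5]  (j = 0..1)
p_5 = [0, 1]  (j = 0..1)
E[N_5] = Σ j·p_5(j) = 1;  E[N_5²] = Σ j²·p_5(j) = 1
Var[N_5] = 1 − (1)² = 0

0


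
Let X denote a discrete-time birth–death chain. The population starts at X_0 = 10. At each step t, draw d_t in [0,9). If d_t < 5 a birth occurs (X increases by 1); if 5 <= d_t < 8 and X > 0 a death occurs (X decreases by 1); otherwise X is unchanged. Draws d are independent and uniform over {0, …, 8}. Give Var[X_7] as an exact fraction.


476/81

X can drop by at most 1 per step and X_0 = 10 > T = 7, so X_t >= 10 − t >= 3 > 0 for every t <= 7: the floor at 0 (the 'and X > 0' condition) never binds. Hence X_7 = X_0 + Σ_{t<7} Y_t with i.i.d. increments Y_t = y(d_t) ∈ {+1, −1, 0}.
Outcome values over d=0..8: [1, 1, 1, 1, 1, -1, -1, -1, 0]
Σy = 2, Σy² = 8, M = 9
μ = 2/9 = 2/9,  σ² = 8/9 − (2/9)² = 68/81
Independent increments: Var[X_7] = 7·σ² = 7·(68/81) = 476/81


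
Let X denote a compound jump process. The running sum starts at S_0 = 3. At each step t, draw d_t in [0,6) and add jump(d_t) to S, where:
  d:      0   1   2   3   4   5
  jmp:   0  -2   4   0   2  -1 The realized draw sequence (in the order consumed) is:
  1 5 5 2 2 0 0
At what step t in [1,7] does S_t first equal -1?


3

t=0: S=3, d=1, jump=-2, S_1=1
t=1: S=1, d=5, jump=-1, S_2=0
t=2: S=0, d=5, jump=-1, S_3=-1
t=3: S=-1, d=2, jump=4, S_4=3
t=4: S=3, d=2, jump=4, S_5=7
t=5: S=7, d=0, jump=0, S_6=7
t=6: S=7, d=0, jump=0, S_7=7


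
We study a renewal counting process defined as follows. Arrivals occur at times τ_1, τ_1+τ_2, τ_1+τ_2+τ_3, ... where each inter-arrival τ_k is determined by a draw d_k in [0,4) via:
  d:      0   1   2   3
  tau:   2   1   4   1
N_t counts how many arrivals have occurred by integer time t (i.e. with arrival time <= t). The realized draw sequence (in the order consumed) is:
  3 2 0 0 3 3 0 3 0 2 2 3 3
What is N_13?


draw d_1=3: τ_1=1, arrival time A_1=1
draw d_2=2: τ_2=4, arrival time A_2=5
draw d_3=0: τ_3=2, arrival time A_3=7
draw d_4=0: τ_4=2, arrival time A_4=9
draw d_5=3: τ_5=1, arrival time A_5=10
draw d_6=3: τ_6=1, arrival time A_6=11
draw d_7=0: τ_7=2, arrival time A_7=13
draw d_8=3: τ_8=1, arrival time A_8=14
draw d_9=0: τ_9=2, arrival time A_9=16
draw d_10=2: τ_10=4, arrival time A_10=20
draw d_11=2: τ_11=4, arrival time A_11=24
draw d_12=3: τ_12=1, arrival time A_12=25
draw d_13=3: τ_13=1, arrival time A_13=26
N_t over t=0..13: 0:0 1:1 2:1 3:1 4:1 5:2 6:2 7:3 8:3 9:4 10:5 11:6 12:6 13:7

7


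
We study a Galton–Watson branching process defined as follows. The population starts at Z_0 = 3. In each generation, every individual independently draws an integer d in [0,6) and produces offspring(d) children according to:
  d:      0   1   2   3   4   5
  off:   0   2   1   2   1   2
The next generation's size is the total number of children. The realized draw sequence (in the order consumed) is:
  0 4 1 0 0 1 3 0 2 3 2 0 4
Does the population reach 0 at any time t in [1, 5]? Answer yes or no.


gen 0: Z_0=3, draws=[0, 4, 1], offspring=[0, 1, 2], Z_1=3
gen 1: Z_1=3, draws=[0, 0, 1], offspring=[0, 0, 2], Z_2=2
gen 2: Z_2=2, draws=[3, 0], offspring=[2, 0], Z_3=2
gen 3: Z_3=2, draws=[2, 3], offspring=[1, 2], Z_4=3
gen 4: Z_4=3, draws=[2, 0, 4], offspring=[1, 0, 1], Z_5=2

no


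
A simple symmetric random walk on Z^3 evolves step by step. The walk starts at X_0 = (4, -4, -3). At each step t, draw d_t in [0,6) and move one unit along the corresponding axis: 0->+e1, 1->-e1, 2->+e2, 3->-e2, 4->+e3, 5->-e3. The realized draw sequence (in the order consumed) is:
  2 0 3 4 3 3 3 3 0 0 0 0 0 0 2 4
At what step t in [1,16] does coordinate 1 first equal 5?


t=0: X=(4, -4, -3), d=2 → +e2, X_1=(4, -3, -3)
t=1: X=(4, -3, -3), d=0 → +e1, X_2=(5, -3, -3)
t=2: X=(5, -3, -3), d=3 → -e2, X_3=(5, -4, -3)
t=3: X=(5, -4, -3), d=4 → +e3, X_4=(5, -4, -2)
t=4: X=(5, -4, -2), d=3 → -e2, X_5=(5, -5, -2)
t=5: X=(5, -5, -2), d=3 → -e2, X_6=(5, -6, -2)
t=6: X=(5, -6, -2), d=3 → -e2, X_7=(5, -7, -2)
t=7: X=(5, -7, -2), d=3 → -e2, X_8=(5, -8, -2)
t=8: X=(5, -8, -2), d=0 → +e1, X_9=(6, -8, -2)
t=9: X=(6, -8, -2), d=0 → +e1, X_10=(7, -8, -2)
t=10: X=(7, -8, -2), d=0 → +e1, X_11=(8, -8, -2)
t=11: X=(8, -8, -2), d=0 → +e1, X_12=(9, -8, -2)
t=12: X=(9, -8, -2), d=0 → +e1, X_13=(10, -8, -2)
t=13: X=(10, -8, -2), d=0 → +e1, X_14=(11, -8, -2)
t=14: X=(11, -8, -2), d=2 → +e2, X_15=(11, -7, -2)
t=15: X=(11, -7, -2), d=4 → +e3, X_16=(11, -7, -1)

2


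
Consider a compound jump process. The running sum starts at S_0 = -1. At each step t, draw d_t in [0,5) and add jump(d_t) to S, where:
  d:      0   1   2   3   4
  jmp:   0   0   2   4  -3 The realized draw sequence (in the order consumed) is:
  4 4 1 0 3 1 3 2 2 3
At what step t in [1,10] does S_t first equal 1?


7

t=0: S=-1, d=4, jump=-3, S_1=-4
t=1: S=-4, d=4, jump=-3, S_2=-7
t=2: S=-7, d=1, jump=0, S_3=-7
t=3: S=-7, d=0, jump=0, S_4=-7
t=4: S=-7, d=3, jump=4, S_5=-3
t=5: S=-3, d=1, jump=0, S_6=-3
t=6: S=-3, d=3, jump=4, S_7=1
t=7: S=1, d=2, jump=2, S_8=3
t=8: S=3, d=2, jump=2, S_9=5
t=9: S=5, d=3, jump=4, S_10=9


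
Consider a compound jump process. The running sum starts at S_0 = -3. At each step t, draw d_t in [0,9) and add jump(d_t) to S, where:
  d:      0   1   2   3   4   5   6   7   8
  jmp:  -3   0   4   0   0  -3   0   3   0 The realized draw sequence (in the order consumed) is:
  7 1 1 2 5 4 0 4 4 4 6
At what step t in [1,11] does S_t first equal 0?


t=0: S=-3, d=7, jump=3, S_1=0
t=1: S=0, d=1, jump=0, S_2=0
t=2: S=0, d=1, jump=0, S_3=0
t=3: S=0, d=2, jump=4, S_4=4
t=4: S=4, d=5, jump=-3, S_5=1
t=5: S=1, d=4, jump=0, S_6=1
t=6: S=1, d=0, jump=-3, S_7=-2
t=7: S=-2, d=4, jump=0, S_8=-2
t=8: S=-2, d=4, jump=0, S_9=-2
t=9: S=-2, d=4, jump=0, S_10=-2
t=10: S=-2, d=6, jump=0, S_11=-2

1


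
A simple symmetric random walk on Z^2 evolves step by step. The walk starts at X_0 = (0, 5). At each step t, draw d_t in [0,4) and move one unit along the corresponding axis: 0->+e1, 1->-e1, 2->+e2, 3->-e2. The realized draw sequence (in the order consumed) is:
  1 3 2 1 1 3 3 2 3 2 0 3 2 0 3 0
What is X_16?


t=0: X=(0, 5), d=1 → -e1, X_1=(-1, 5)
t=1: X=(-1, 5), d=3 → -e2, X_2=(-1, 4)
t=2: X=(-1, 4), d=2 → +e2, X_3=(-1, 5)
t=3: X=(-1, 5), d=1 → -e1, X_4=(-2, 5)
t=4: X=(-2, 5), d=1 → -e1, X_5=(-3, 5)
t=5: X=(-3, 5), d=3 → -e2, X_6=(-3, 4)
t=6: X=(-3, 4), d=3 → -e2, X_7=(-3, 3)
t=7: X=(-3, 3), d=2 → +e2, X_8=(-3, 4)
t=8: X=(-3, 4), d=3 → -e2, X_9=(-3, 3)
t=9: X=(-3, 3), d=2 → +e2, X_10=(-3, 4)
t=10: X=(-3, 4), d=0 → +e1, X_11=(-2, 4)
t=11: X=(-2, 4), d=3 → -e2, X_12=(-2, 3)
t=12: X=(-2, 3), d=2 → +e2, X_13=(-2, 4)
t=13: X=(-2, 4), d=0 → +e1, X_14=(-1, 4)
t=14: X=(-1, 4), d=3 → -e2, X_15=(-1, 3)
t=15: X=(-1, 3), d=0 → +e1, X_16=(0, 3)

(0, 3)


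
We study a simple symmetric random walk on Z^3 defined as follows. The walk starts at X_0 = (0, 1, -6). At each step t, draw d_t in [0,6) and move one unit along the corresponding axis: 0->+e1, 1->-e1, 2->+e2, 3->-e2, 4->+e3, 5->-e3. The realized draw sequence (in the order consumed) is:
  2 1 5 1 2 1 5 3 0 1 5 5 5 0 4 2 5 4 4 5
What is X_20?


t=0: X=(0, 1, -6), d=2 → +e2, X_1=(0, 2, -6)
t=1: X=(0, 2, -6), d=1 → -e1, X_2=(-1, 2, -6)
t=2: X=(-1, 2, -6), d=5 → -e3, X_3=(-1, 2, -7)
t=3: X=(-1, 2, -7), d=1 → -e1, X_4=(-2, 2, -7)
t=4: X=(-2, 2, -7), d=2 → +e2, X_5=(-2, 3, -7)
t=5: X=(-2, 3, -7), d=1 → -e1, X_6=(-3, 3, -7)
t=6: X=(-3, 3, -7), d=5 → -e3, X_7=(-3, 3, -8)
t=7: X=(-3, 3, -8), d=3 → -e2, X_8=(-3, 2, -8)
t=8: X=(-3, 2, -8), d=0 → +e1, X_9=(-2, 2, -8)
t=9: X=(-2, 2, -8), d=1 → -e1, X_10=(-3, 2, -8)
t=10: X=(-3, 2, -8), d=5 → -e3, X_11=(-3, 2, -9)
t=11: X=(-3, 2, -9), d=5 → -e3, X_12=(-3, 2, -10)
t=12: X=(-3, 2, -10), d=5 → -e3, X_13=(-3, 2, -11)
t=13: X=(-3, 2, -11), d=0 → +e1, X_14=(-2, 2, -11)
t=14: X=(-2, 2, -11), d=4 → +e3, X_15=(-2, 2, -10)
t=15: X=(-2, 2, -10), d=2 → +e2, X_16=(-2, 3, -10)
t=16: X=(-2, 3, -10), d=5 → -e3, X_17=(-2, 3, -11)
t=17: X=(-2, 3, -11), d=4 → +e3, X_18=(-2, 3, -10)
t=18: X=(-2, 3, -10), d=4 → +e3, X_19=(-2, 3, -9)
t=19: X=(-2, 3, -9), d=5 → -e3, X_20=(-2, 3, -10)

(-2, 3, -10)


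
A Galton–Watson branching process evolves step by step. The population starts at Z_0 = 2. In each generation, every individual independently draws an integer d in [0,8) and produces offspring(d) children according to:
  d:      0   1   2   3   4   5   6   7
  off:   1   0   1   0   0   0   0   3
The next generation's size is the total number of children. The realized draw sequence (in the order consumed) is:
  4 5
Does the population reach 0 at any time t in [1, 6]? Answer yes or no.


yes

gen 0: Z_0=2, draws=[4, 5], offspring=[0, 0], Z_1=0
gen 1: Z_1=0, draws=[], offspring=[], Z_2=0
gen 2: Z_2=0, draws=[], offspring=[], Z_3=0
gen 3: Z_3=0, draws=[], offspring=[], Z_4=0
gen 4: Z_4=0, draws=[], offspring=[], Z_5=0
gen 5: Z_5=0, draws=[], offspring=[], Z_6=0


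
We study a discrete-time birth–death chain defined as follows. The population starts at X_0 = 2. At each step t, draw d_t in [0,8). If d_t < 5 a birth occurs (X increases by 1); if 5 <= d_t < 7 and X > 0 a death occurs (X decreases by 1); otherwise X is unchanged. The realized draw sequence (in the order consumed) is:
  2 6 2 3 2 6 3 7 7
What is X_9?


5

t=0: X=2, d=2 → birth, X_1=3
t=1: X=3, d=6 → death, X_2=2
t=2: X=2, d=2 → birth, X_3=3
t=3: X=3, d=3 → birth, X_4=4
t=4: X=4, d=2 → birth, X_5=5
t=5: X=5, d=6 → death, X_6=4
t=6: X=4, d=3 → birth, X_7=5
t=7: X=5, d=7 → hold, X_8=5
t=8: X=5, d=7 → hold, X_9=5
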